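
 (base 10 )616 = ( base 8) 1150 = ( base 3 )211211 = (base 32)J8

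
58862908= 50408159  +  8454749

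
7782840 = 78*99780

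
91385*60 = 5483100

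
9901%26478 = 9901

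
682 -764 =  - 82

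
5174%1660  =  194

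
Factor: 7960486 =2^1 * 1693^1*2351^1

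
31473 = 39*807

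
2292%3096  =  2292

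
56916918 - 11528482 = 45388436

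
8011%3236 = 1539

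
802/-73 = -802/73  =  - 10.99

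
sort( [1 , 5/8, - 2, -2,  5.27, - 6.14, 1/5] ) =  [ - 6.14, - 2,- 2, 1/5, 5/8, 1, 5.27]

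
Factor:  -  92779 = -92779^1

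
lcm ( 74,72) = 2664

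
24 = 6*4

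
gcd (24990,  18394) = 34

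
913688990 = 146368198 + 767320792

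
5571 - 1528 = 4043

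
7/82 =7/82 = 0.09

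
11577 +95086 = 106663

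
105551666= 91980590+13571076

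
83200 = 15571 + 67629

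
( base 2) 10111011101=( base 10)1501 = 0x5DD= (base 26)25j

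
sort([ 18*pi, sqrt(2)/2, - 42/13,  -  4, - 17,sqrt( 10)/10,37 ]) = [ - 17,-4, - 42/13,  sqrt( 10 )/10,sqrt ( 2)/2 , 37 , 18*pi ]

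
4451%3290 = 1161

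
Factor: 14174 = 2^1*19^1*373^1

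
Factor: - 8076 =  - 2^2*3^1*673^1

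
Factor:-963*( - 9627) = 3^3*107^1*3209^1 =9270801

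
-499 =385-884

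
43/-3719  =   - 1 + 3676/3719 = - 0.01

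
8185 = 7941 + 244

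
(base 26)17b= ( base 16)365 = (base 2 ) 1101100101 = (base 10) 869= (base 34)pj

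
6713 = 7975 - 1262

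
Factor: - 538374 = - 2^1*3^1 * 53^1*1693^1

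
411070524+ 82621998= 493692522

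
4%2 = 0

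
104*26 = 2704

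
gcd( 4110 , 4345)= 5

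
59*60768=3585312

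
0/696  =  0 = 0.00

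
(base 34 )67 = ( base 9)254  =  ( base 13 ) 133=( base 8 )323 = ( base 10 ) 211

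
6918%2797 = 1324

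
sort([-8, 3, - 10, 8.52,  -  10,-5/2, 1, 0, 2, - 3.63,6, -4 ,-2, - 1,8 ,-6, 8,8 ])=[ - 10, - 10,- 8,-6,- 4, - 3.63, - 5/2, -2, - 1, 0, 1, 2, 3,6, 8,8,8, 8.52] 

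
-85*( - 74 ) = 6290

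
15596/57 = 15596/57 = 273.61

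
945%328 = 289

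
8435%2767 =134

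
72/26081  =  72/26081 =0.00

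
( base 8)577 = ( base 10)383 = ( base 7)1055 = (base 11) 319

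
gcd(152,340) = 4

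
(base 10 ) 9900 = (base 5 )304100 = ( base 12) 5890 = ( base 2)10011010101100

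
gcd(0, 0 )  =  0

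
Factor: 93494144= 2^7*29^1 *89^1*283^1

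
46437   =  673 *69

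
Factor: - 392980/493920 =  - 401/504 = - 2^ ( - 3) * 3^ ( - 2 )*7^(  -  1 )*401^1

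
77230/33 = 2340+10/33 =2340.30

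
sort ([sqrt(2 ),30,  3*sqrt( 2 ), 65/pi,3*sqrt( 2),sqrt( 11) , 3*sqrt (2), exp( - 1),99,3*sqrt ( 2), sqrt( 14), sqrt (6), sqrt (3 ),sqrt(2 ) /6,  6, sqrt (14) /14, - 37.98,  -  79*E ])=[ - 79*E,-37.98, sqrt (2)/6, sqrt (14)/14, exp ( - 1),sqrt(2 ),  sqrt(3),sqrt (6), sqrt(11 ),  sqrt(14 ), 3 * sqrt( 2 ), 3 * sqrt (2 ),  3 * sqrt(2), 3 * sqrt( 2),6,  65/pi,30,  99 ]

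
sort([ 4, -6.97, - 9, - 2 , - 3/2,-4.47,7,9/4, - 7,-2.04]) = [ - 9, - 7, - 6.97 , - 4.47,  -  2.04,-2, - 3/2,9/4, 4 , 7 ] 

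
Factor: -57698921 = -7^2*1177529^1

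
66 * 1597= 105402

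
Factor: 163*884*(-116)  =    -  2^4 * 13^1*17^1*29^1*163^1 = - 16714672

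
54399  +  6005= 60404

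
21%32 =21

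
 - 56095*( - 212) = 11892140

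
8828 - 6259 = 2569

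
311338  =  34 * 9157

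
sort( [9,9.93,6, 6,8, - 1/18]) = [ - 1/18,6,6,8,9, 9.93] 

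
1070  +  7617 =8687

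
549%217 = 115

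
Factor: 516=2^2*3^1*43^1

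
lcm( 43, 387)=387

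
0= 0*12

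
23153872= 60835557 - 37681685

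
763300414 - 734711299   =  28589115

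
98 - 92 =6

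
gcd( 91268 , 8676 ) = 4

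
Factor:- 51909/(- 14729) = 363/103 = 3^1 * 11^2*103^( - 1)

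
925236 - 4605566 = - 3680330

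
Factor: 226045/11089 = 5^1*13^(  -  1 ) *53^1 = 265/13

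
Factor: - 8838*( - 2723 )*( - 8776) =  - 2^4*3^2*7^1*389^1*491^1 *1097^1 = - 211202110224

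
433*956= 413948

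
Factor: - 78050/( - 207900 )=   223/594=2^(  -  1)*3^( - 3 )  *  11^( - 1 )*223^1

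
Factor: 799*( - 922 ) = - 2^1*17^1*47^1*461^1 = -736678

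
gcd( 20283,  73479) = 3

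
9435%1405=1005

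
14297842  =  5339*2678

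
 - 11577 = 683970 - 695547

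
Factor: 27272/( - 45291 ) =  - 56/93 = - 2^3*3^ ( - 1)*7^1*31^(-1) 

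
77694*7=543858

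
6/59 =6/59 = 0.10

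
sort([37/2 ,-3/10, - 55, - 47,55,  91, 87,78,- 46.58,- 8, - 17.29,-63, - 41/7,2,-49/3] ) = [ - 63,-55,-47,-46.58, - 17.29, - 49/3,-8,-41/7,-3/10,2,37/2,55,78, 87,  91 ]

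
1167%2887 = 1167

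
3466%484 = 78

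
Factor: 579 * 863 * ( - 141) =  - 70454457  =  - 3^2* 47^1*193^1*863^1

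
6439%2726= 987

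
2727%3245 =2727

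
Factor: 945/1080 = 7/8 = 2^ ( - 3)*7^1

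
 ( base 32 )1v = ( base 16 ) 3f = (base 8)77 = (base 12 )53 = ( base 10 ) 63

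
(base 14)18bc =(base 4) 1011332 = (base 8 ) 10576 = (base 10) 4478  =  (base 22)95c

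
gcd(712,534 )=178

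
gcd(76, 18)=2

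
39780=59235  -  19455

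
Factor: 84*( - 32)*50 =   -  2^8*3^1*5^2* 7^1 = -  134400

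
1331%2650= 1331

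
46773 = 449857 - 403084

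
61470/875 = 70 + 44/175 = 70.25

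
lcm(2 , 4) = 4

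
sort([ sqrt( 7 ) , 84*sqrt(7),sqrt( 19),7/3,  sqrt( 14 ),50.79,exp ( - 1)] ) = [ exp(-1 ),7/3 , sqrt(7 ), sqrt(14 ),sqrt(19 ), 50.79,84*sqrt( 7)]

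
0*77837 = 0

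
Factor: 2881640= 2^3*5^1*61^1*1181^1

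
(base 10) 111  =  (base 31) 3I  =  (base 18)63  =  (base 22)51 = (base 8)157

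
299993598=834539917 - 534546319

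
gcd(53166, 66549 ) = 3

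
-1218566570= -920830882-297735688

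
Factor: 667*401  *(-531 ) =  - 3^2*23^1*29^1*59^1*401^1 = - 142024977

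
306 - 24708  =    -  24402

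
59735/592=100+535/592 = 100.90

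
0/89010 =0 = 0.00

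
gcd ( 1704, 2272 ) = 568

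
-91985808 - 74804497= - 166790305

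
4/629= 4/629= 0.01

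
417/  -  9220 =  - 417/9220   =  - 0.05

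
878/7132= 439/3566 = 0.12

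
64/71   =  64/71 = 0.90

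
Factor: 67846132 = 2^2*107^1*158519^1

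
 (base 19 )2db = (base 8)1724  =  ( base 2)1111010100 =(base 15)455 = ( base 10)980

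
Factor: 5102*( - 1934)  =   - 9867268  =  - 2^2*967^1*2551^1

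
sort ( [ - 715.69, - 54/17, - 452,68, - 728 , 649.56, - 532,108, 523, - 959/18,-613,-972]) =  [-972, - 728,-715.69,-613, - 532, - 452, - 959/18, - 54/17, 68, 108,523,649.56]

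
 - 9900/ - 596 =16  +  91/149 = 16.61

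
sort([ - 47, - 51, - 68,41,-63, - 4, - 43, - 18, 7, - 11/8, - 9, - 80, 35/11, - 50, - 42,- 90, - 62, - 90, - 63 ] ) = [-90, - 90 , - 80, - 68, - 63, - 63 , - 62,  -  51, - 50, -47, - 43, - 42, - 18, - 9, - 4, -11/8,35/11,7,41 ] 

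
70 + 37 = 107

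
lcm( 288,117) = 3744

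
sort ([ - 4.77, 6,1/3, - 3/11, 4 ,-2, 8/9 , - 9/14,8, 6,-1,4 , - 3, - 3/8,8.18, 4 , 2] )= [- 4.77,-3, - 2 , - 1,-9/14  , - 3/8 , - 3/11 , 1/3, 8/9, 2,4, 4, 4, 6, 6, 8, 8.18]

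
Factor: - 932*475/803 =-442700/803 =-2^2*5^2*11^ ( - 1)*19^1*73^(-1)*233^1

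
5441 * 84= 457044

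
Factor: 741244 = 2^2*7^1*23^1*1151^1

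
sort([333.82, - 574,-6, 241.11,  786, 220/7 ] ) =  [ - 574, - 6,220/7, 241.11 , 333.82, 786 ] 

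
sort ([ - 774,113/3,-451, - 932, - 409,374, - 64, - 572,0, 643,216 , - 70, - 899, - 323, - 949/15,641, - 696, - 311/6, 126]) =[ - 932, - 899, - 774, - 696, - 572,-451, - 409,-323,  -  70, - 64, - 949/15, - 311/6, 0, 113/3,126,216, 374 , 641,643]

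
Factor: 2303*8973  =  20664819 = 3^2*7^2 * 47^1 *997^1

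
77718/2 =38859 = 38859.00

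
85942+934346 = 1020288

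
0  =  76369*0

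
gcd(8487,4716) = 9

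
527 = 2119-1592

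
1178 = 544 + 634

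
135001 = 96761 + 38240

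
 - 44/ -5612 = 11/1403= 0.01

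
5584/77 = 5584/77 = 72.52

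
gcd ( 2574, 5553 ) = 9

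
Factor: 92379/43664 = 2^( - 4)*3^1*7^1 * 53^1*83^1*2729^( - 1 ) 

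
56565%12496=6581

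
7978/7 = 7978/7=1139.71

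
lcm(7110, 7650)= 604350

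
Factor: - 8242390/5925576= - 4121195/2962788 = - 2^( - 2 )  *3^( - 1 )*5^1*13^1* 19^1*47^1*71^1*246899^( - 1) 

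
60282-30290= 29992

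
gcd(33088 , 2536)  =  8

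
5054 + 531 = 5585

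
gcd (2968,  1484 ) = 1484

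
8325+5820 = 14145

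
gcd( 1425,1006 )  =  1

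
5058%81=36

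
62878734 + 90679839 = 153558573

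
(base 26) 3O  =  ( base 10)102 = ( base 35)2W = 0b1100110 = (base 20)52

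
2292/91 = 2292/91 = 25.19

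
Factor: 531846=2^1*3^4*7^2* 67^1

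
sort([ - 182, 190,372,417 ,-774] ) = [ - 774, - 182,190,372, 417] 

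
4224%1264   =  432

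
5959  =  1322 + 4637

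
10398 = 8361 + 2037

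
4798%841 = 593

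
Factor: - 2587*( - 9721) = 25148227 = 13^1 * 199^1 * 9721^1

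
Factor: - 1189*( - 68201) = 7^1 * 29^1*41^1 * 9743^1 = 81090989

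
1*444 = 444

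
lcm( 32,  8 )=32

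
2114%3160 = 2114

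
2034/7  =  290 + 4/7 = 290.57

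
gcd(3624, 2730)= 6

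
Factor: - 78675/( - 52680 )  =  2^( -3 )*5^1*439^( - 1 )*1049^1 = 5245/3512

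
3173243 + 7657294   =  10830537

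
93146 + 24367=117513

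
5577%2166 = 1245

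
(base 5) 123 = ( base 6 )102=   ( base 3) 1102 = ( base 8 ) 46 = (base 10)38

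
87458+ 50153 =137611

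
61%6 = 1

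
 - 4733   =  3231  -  7964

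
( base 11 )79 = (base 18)4E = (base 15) 5B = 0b1010110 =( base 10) 86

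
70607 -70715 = - 108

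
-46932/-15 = 3128 + 4/5= 3128.80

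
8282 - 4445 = 3837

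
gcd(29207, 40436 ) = 1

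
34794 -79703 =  - 44909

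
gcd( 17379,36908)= 1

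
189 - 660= -471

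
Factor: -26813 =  - 26813^1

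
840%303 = 234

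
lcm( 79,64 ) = 5056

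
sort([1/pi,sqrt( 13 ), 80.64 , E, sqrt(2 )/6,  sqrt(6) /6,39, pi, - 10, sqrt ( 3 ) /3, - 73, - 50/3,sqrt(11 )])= [-73, - 50/3,-10,sqrt( 2 )/6,1/pi,sqrt( 6)/6,sqrt( 3) /3, E, pi, sqrt( 11),sqrt( 13 ), 39, 80.64] 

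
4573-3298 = 1275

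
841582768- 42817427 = 798765341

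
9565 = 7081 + 2484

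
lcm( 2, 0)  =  0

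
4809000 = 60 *80150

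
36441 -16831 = 19610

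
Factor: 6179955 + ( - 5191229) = 2^1*29^1*17047^1 = 988726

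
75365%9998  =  5379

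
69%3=0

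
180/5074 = 90/2537= 0.04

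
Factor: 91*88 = 8008 = 2^3*7^1 * 11^1*13^1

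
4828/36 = 134+1/9= 134.11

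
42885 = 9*4765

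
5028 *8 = 40224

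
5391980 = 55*98036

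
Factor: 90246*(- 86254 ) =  - 7784078484 = - 2^2*3^1*7^1*13^2*61^1*89^1*101^1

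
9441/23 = 410 + 11/23=410.48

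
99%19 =4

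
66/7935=22/2645 = 0.01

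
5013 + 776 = 5789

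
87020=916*95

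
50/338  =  25/169=   0.15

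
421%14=1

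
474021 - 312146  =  161875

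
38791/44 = 38791/44 =881.61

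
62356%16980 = 11416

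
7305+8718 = 16023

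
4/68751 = 4/68751 = 0.00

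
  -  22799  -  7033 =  - 29832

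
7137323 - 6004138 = 1133185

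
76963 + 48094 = 125057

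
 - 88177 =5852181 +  -5940358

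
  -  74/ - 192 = 37/96 = 0.39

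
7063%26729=7063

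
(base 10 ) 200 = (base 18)b2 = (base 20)A0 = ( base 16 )c8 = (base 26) 7I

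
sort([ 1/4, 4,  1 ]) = [ 1/4, 1,4 ]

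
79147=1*79147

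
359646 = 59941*6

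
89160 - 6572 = 82588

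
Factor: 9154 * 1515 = 2^1*3^1*5^1*23^1*101^1 * 199^1=13868310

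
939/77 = 12+15/77 = 12.19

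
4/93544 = 1/23386 =0.00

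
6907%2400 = 2107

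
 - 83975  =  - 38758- 45217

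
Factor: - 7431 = - 3^1*2477^1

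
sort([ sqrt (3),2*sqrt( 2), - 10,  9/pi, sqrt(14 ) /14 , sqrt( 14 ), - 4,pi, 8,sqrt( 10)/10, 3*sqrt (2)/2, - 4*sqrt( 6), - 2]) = [-10, - 4*sqrt( 6 ) , - 4, - 2, sqrt( 14)/14  ,  sqrt(10 ) /10 , sqrt ( 3), 3*sqrt( 2)/2,2*sqrt(2),9/pi,pi, sqrt (14), 8]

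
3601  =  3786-185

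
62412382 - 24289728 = 38122654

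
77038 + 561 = 77599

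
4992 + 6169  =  11161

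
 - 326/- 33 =326/33 = 9.88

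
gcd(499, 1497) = 499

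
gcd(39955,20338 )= 1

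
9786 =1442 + 8344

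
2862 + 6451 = 9313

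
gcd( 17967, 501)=3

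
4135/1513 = 4135/1513  =  2.73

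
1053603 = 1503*701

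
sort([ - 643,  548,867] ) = [  -  643 , 548 , 867 ]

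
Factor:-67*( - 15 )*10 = 2^1*3^1  *  5^2*67^1 = 10050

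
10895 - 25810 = -14915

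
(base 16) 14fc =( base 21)C3H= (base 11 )4044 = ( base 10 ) 5372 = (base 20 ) D8C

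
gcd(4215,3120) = 15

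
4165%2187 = 1978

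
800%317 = 166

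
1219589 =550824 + 668765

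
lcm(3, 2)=6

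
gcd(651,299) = 1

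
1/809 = 1/809 =0.00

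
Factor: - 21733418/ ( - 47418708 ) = 2^( - 1)*3^( - 1) * 7^1 * 31^1 * 50077^1 * 3951559^(- 1) = 10866709/23709354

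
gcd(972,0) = 972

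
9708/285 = 3236/95 =34.06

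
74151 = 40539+33612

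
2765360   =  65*42544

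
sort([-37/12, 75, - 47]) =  [- 47, - 37/12,75 ] 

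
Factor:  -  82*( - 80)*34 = 2^6*5^1*17^1 *41^1 = 223040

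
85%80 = 5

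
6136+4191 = 10327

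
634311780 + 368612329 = 1002924109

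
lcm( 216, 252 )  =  1512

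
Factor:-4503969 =-3^2*19^1*26339^1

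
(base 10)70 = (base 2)1000110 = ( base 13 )55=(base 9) 77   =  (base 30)2a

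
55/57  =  55/57  =  0.96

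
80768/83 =80768/83 = 973.11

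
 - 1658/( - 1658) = 1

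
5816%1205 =996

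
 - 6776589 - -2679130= -4097459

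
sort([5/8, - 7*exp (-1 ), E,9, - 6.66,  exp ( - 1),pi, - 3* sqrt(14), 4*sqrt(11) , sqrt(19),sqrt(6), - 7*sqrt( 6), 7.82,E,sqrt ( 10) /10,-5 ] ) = [ - 7*sqrt(6), - 3*sqrt ( 14), - 6.66, - 5,-7*exp (-1 ),sqrt (10 )/10,exp ( - 1),5/8,sqrt( 6), E,E,pi,  sqrt(19 ), 7.82,9, 4*sqrt(11)]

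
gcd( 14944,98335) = 1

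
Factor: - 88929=- 3^2*41^1*241^1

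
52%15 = 7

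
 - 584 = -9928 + 9344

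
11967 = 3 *3989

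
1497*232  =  347304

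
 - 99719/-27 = 99719/27 = 3693.30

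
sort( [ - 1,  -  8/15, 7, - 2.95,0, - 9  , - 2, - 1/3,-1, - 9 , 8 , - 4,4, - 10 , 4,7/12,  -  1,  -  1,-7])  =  [  -  10,  -  9,-9 , - 7,  -  4, - 2.95,-2 ,-1,  -  1, - 1, - 1, - 8/15, -1/3, 0, 7/12,4,4 , 7,8 ]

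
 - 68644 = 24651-93295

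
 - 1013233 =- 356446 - 656787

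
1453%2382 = 1453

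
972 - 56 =916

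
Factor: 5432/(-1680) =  - 97/30 = - 2^ ( - 1)*3^(-1)*5^( - 1) *97^1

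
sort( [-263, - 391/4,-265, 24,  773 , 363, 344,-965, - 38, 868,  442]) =[-965, - 265, - 263, - 391/4, -38, 24,344, 363, 442, 773, 868]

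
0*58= 0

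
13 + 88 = 101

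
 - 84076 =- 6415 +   -  77661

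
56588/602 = 94= 94.00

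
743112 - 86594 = 656518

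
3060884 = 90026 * 34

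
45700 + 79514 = 125214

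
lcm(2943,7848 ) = 23544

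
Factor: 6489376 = 2^5*17^1*79^1*151^1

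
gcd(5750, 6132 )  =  2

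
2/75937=2/75937 = 0.00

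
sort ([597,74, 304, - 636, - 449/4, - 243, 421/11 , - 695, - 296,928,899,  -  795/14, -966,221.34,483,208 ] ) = [ - 966, - 695, - 636, - 296, - 243, - 449/4,-795/14, 421/11,74, 208,221.34,304,483, 597,899,  928] 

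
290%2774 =290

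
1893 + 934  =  2827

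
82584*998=82418832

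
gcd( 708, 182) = 2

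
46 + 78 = 124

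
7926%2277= 1095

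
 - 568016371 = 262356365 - 830372736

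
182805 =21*8705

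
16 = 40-24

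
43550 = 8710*5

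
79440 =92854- 13414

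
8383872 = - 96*( -87332)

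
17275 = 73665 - 56390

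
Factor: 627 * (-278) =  -174306 = -  2^1*3^1*11^1*19^1*139^1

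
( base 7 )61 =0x2B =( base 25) 1i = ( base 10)43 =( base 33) 1a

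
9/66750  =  3/22250= 0.00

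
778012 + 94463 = 872475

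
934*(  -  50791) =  - 47438794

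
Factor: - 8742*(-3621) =2^1*3^2*17^1*31^1*47^1*71^1= 31654782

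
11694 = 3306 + 8388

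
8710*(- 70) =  - 609700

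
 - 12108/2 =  - 6054 = - 6054.00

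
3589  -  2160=1429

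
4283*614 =2629762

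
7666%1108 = 1018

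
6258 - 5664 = 594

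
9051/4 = 2262 + 3/4 = 2262.75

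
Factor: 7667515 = 5^1*1533503^1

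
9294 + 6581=15875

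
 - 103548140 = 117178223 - 220726363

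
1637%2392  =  1637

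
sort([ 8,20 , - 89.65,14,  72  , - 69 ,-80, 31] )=[ - 89.65,-80, - 69, 8, 14,  20, 31, 72]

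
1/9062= 1/9062=0.00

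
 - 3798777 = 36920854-40719631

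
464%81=59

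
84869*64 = 5431616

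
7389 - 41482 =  - 34093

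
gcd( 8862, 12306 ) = 42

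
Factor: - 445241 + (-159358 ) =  - 604599= -3^1*19^1*10607^1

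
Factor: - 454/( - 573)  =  2^1*3^(  -  1) *191^(  -  1)*227^1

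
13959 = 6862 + 7097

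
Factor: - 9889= - 11^1*29^1*31^1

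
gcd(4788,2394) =2394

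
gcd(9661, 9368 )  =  1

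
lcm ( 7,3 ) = 21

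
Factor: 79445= 5^1*15889^1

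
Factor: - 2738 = - 2^1 * 37^2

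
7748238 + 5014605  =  12762843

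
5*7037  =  35185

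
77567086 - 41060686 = 36506400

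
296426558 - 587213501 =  - 290786943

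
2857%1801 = 1056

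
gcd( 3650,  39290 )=10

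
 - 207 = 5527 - 5734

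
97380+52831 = 150211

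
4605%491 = 186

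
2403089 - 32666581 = -30263492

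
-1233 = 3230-4463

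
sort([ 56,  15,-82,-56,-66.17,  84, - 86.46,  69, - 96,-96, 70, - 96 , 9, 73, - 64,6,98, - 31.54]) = [-96 ,-96, - 96,-86.46,-82, - 66.17, - 64,-56, - 31.54, 6, 9,15,56,69,  70,73,  84,  98] 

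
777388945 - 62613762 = 714775183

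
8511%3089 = 2333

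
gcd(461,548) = 1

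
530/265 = 2 = 2.00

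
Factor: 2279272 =2^3 *41^1*6949^1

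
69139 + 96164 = 165303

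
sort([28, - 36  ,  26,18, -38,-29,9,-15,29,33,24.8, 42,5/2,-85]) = [- 85,-38, - 36,-29,- 15, 5/2,9, 18,24.8,26,28,29, 33,42]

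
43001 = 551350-508349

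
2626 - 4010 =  - 1384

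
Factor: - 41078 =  - 2^1*19^1*23^1*47^1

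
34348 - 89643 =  - 55295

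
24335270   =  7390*3293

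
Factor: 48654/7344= 53/8= 2^ ( - 3 )*53^1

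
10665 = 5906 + 4759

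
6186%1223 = 71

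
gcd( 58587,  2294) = 1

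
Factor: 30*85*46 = 2^2*3^1*5^2*17^1*23^1= 117300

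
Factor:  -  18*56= - 1008 = - 2^4*3^2*7^1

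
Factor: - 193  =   - 193^1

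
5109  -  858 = 4251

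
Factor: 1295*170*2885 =635132750 = 2^1*5^3*7^1*17^1*37^1 * 577^1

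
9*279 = 2511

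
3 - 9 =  -6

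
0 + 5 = 5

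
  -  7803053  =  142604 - 7945657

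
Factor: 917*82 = 75194 = 2^1 * 7^1*41^1*131^1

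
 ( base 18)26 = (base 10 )42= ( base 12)36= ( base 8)52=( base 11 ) 39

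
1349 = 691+658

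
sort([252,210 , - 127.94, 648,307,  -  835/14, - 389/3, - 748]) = [ - 748 , - 389/3, - 127.94, - 835/14, 210,252, 307, 648 ] 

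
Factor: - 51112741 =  - 51112741^1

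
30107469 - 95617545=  - 65510076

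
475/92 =5 + 15/92 =5.16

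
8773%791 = 72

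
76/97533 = 76/97533=0.00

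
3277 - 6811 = -3534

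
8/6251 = 8/6251  =  0.00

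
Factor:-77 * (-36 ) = 2772 = 2^2 * 3^2*7^1 * 11^1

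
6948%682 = 128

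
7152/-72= - 100  +  2/3 = -  99.33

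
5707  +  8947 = 14654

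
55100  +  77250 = 132350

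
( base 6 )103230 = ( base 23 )g24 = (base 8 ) 20502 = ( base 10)8514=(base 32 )8A2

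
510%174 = 162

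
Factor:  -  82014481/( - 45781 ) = 17^(-1 )*23^1*599^1*2693^( - 1 )*5953^1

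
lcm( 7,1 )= 7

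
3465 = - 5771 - - 9236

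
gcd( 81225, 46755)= 45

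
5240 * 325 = 1703000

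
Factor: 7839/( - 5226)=-3/2 = - 2^( - 1)*3^1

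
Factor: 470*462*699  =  2^2*3^2 * 5^1*7^1 *11^1*47^1*233^1 = 151780860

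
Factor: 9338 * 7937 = 2^1*7^1*23^1*29^1*7937^1  =  74115706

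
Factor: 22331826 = 2^1*3^2*11^1*112787^1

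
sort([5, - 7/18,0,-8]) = [ - 8,-7/18, 0, 5]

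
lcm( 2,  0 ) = 0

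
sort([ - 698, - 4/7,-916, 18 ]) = [ - 916,  -  698,-4/7,18 ] 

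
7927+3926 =11853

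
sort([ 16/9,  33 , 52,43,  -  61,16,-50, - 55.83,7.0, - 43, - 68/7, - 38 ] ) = [- 61, - 55.83 , - 50, - 43, - 38,  -  68/7,16/9,7.0, 16,33,43, 52 ]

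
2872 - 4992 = -2120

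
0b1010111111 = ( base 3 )222001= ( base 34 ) KN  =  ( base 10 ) 703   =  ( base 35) K3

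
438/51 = 8 + 10/17 = 8.59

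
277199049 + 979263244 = 1256462293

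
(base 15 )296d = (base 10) 8878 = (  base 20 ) 123i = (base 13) 406c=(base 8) 21256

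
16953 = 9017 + 7936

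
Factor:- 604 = -2^2*151^1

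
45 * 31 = 1395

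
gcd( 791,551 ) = 1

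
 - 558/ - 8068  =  279/4034 = 0.07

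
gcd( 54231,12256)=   1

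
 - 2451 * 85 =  - 208335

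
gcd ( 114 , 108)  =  6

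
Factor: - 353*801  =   - 282753 = -3^2*89^1*353^1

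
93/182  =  93/182 =0.51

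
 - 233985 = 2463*( - 95)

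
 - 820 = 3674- 4494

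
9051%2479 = 1614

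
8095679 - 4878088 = 3217591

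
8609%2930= 2749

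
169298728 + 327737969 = 497036697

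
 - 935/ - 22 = 42  +  1/2 = 42.50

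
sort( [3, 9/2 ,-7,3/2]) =[ - 7,3/2,3,9/2]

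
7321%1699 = 525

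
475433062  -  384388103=91044959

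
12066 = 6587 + 5479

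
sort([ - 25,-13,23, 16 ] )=[ - 25,  -  13,16, 23]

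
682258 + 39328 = 721586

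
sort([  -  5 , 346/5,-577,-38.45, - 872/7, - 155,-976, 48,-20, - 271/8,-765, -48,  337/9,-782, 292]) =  [-976,-782,  -  765,-577,- 155,-872/7, - 48 , - 38.45, - 271/8, -20,-5 , 337/9 , 48, 346/5, 292]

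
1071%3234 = 1071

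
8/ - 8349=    - 8/8349 = - 0.00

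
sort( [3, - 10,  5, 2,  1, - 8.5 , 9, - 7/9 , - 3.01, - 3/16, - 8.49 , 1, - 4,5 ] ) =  [ - 10, - 8.5,- 8.49, - 4,-3.01, - 7/9, - 3/16, 1,1, 2,3,  5, 5,9 ]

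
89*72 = 6408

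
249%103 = 43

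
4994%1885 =1224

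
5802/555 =1934/185 =10.45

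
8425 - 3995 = 4430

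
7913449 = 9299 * 851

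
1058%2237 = 1058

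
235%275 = 235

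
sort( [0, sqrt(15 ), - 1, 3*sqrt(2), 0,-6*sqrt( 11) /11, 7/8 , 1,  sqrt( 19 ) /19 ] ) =[-6*sqrt( 11) /11, - 1, 0, 0, sqrt( 19 ) /19, 7/8, 1, sqrt ( 15),3*sqrt( 2) ]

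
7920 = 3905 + 4015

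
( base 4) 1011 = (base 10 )69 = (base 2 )1000101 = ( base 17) 41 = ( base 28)2d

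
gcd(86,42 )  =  2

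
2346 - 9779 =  -7433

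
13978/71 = 13978/71  =  196.87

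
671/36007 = 671/36007 = 0.02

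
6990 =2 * 3495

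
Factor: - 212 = -2^2*53^1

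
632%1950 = 632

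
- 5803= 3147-8950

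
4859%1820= 1219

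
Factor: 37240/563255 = 8/121 = 2^3*11^( - 2 ) 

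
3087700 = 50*61754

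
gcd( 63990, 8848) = 158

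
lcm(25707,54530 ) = 1799490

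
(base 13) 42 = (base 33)1L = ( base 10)54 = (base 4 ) 312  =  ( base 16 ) 36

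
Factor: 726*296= 214896= 2^4*3^1*11^2*37^1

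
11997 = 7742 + 4255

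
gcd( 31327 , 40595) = 1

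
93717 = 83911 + 9806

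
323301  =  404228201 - 403904900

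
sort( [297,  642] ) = [297, 642] 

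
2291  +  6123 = 8414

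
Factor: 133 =7^1*19^1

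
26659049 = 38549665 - 11890616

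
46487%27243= 19244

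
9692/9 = 9692/9=1076.89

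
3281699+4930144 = 8211843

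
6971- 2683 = 4288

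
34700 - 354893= - 320193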